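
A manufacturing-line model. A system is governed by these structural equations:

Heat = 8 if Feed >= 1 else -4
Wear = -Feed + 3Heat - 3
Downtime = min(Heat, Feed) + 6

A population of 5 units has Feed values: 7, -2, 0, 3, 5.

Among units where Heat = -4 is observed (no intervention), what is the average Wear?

-14

Observing Heat=-4 restricts to units where Heat's equation naturally yields -4: Feed ∈ {-2, 0}. In that subpopulation Wear = -13, -15, mean -14.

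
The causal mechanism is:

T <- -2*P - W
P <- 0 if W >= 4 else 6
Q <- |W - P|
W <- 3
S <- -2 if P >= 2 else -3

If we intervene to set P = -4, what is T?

The intervention breaks the incoming arrows to P: P <- 0 if W >= 4 else 6 no longer applies, and P = -4.
T = -2*P - W  [with P=-4, W=3]  = 5

5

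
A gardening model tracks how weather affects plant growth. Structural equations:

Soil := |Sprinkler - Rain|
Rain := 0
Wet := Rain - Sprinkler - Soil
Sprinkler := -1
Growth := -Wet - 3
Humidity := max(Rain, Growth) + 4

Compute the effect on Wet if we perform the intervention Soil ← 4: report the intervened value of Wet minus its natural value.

The intervention breaks the incoming arrows to Soil: Soil := |Sprinkler - Rain| no longer applies, and Soil = 4.
Wet = Rain - Sprinkler - Soil  [with Rain=0, Sprinkler=-1, Soil=4]  = -3
Without intervention: Soil = |Sprinkler - Rain|  [with Sprinkler=-1, Rain=0]  = 1; Wet = Rain - Sprinkler - Soil  [with Rain=0, Sprinkler=-1, Soil=1]  = 0.
Change = -3 − 0 = -3.

-3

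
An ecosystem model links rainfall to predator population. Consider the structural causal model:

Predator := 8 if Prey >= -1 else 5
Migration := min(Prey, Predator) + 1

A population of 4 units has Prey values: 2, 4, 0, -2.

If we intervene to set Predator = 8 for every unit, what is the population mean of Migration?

2

The intervention sets Predator=8 in all 4 units regardless of Prey. Recomputing Migration per unit gives 3, 5, 1, -1; average 2.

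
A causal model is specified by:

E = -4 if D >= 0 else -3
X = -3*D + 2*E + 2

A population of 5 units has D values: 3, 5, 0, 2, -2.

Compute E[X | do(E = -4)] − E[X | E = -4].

2.7

Every unit gets E=-4 under the intervention. X values become -15, -21, -6, -12, 0; E[X|do(E=-4)] = -10.8.
Conditioning on E=-4 selects the 4 unit(s) with D ∈ {3, 5, 0, 2}. Their X values: -15, -21, -6, -12. Mean = -13.5.
Difference = -10.8 − (-13.5) = 2.7.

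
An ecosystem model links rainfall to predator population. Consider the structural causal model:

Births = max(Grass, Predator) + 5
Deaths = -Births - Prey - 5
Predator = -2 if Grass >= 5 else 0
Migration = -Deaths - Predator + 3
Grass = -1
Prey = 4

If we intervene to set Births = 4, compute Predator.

Under do(Births=4), the mechanism Births = max(Grass, Predator) + 5 is discarded; Births is fixed at 4.
Since Predator is not a descendant of the intervened variable, it is unaffected.
Predator = -2 if Grass >= 5 else 0  [with Grass=-1]  = 0

0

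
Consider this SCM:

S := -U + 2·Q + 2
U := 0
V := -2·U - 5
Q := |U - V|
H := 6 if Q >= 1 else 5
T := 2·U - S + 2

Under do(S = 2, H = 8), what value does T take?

0

The joint intervention fixes S = 2, H = 8, removing each variable's own equation.
T = 2·U - S + 2  [with U=0, S=2]  = 0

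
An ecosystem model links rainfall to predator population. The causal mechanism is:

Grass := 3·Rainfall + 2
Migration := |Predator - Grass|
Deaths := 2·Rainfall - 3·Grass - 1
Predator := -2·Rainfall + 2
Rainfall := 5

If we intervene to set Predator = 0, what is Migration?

17

do(Predator=0) replaces the equation Predator := -2·Rainfall + 2 with the constant Predator = 0.
Grass = 3·Rainfall + 2  [with Rainfall=5]  = 17
Migration = |Predator - Grass|  [with Predator=0, Grass=17]  = 17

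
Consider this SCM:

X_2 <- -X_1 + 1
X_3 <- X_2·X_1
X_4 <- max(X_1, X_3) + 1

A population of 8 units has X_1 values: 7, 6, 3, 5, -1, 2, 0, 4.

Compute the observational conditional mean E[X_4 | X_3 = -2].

Observing X_3=-2 restricts to units where X_3's equation naturally yields -2: X_1 ∈ {-1, 2}. In that subpopulation X_4 = 0, 3, mean 1.5.

1.5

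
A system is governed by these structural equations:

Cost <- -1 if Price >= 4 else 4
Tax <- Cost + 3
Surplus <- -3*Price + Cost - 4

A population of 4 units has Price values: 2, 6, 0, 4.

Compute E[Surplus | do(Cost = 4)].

do(Cost=4) breaks Cost's dependence on Price. With Cost=4 fixed, Surplus across the units is -6, -18, 0, -12, mean -9.

-9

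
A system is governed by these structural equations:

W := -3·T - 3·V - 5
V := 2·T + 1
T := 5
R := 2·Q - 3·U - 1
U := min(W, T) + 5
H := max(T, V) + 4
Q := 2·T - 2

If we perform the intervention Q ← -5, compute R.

133

The intervention breaks the incoming arrows to Q: Q := 2·T - 2 no longer applies, and Q = -5.
V = 2·T + 1  [with T=5]  = 11
W = -3·T - 3·V - 5  [with T=5, V=11]  = -53
U = min(W, T) + 5  [with W=-53, T=5]  = -48
R = 2·Q - 3·U - 1  [with Q=-5, U=-48]  = 133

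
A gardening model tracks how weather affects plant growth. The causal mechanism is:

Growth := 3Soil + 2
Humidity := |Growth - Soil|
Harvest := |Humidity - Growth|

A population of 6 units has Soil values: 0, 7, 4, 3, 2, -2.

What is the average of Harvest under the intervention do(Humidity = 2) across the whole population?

do(Humidity=2) breaks Humidity's dependence on Soil. With Humidity=2 fixed, Harvest across the units is 0, 21, 12, 9, 6, 6, mean 9.

9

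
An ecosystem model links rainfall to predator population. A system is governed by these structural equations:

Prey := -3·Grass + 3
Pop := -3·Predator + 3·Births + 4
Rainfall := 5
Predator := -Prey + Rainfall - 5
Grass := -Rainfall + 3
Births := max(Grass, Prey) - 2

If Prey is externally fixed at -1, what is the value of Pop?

The intervention breaks the incoming arrows to Prey: Prey := -3·Grass + 3 no longer applies, and Prey = -1.
Grass = -Rainfall + 3  [with Rainfall=5]  = -2
Predator = -Prey + Rainfall - 5  [with Prey=-1, Rainfall=5]  = 1
Births = max(Grass, Prey) - 2  [with Grass=-2, Prey=-1]  = -3
Pop = -3·Predator + 3·Births + 4  [with Predator=1, Births=-3]  = -8

-8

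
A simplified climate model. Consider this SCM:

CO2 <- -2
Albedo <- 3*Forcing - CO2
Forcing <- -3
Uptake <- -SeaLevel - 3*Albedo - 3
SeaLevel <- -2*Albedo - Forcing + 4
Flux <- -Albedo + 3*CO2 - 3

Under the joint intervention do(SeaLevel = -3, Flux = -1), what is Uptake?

The joint intervention fixes SeaLevel = -3, Flux = -1, removing each variable's own equation.
Albedo = 3*Forcing - CO2  [with Forcing=-3, CO2=-2]  = -7
Uptake = -SeaLevel - 3*Albedo - 3  [with SeaLevel=-3, Albedo=-7]  = 21

21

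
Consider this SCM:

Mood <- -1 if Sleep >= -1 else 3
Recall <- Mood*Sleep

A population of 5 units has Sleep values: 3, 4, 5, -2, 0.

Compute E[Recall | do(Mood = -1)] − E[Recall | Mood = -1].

1

do(Mood=-1) breaks Mood's dependence on Sleep. With Mood=-1 fixed, Recall across the units is -3, -4, -5, 2, 0, mean -2.
Observing Mood=-1 restricts to units where Mood's equation naturally yields -1: Sleep ∈ {3, 4, 5, 0}. In that subpopulation Recall = -3, -4, -5, 0, mean -3.
Difference = -2 − (-3) = 1.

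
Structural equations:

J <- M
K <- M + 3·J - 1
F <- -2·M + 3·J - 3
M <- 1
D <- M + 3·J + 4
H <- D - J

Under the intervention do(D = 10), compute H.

The intervention breaks the incoming arrows to D: D <- M + 3·J + 4 no longer applies, and D = 10.
J = M  [with M=1]  = 1
H = D - J  [with D=10, J=1]  = 9

9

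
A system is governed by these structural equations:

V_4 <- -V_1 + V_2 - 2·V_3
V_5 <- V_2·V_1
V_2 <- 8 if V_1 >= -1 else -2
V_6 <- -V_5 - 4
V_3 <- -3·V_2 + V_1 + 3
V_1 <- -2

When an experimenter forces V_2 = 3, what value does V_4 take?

Under do(V_2=3), the mechanism V_2 <- 8 if V_1 >= -1 else -2 is discarded; V_2 is fixed at 3.
V_3 = -3·V_2 + V_1 + 3  [with V_2=3, V_1=-2]  = -8
V_4 = -V_1 + V_2 - 2·V_3  [with V_1=-2, V_2=3, V_3=-8]  = 21

21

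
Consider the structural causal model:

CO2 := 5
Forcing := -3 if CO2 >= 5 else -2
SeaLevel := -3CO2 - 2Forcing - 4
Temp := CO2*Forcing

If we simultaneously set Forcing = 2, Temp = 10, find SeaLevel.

-23

Setting Forcing = 2, Temp = 10 by intervention discards those variables' equations.
SeaLevel = -3CO2 - 2Forcing - 4  [with CO2=5, Forcing=2]  = -23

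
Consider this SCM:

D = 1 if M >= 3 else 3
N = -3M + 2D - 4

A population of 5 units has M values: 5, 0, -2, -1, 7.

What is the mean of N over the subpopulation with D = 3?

5

Conditioning on D=3 selects the 3 unit(s) with M ∈ {0, -2, -1}. Their N values: 2, 8, 5. Mean = 5.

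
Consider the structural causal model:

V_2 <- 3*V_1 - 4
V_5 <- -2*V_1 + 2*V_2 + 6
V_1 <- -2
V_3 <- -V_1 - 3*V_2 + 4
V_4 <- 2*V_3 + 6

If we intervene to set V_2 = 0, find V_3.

The intervention breaks the incoming arrows to V_2: V_2 <- 3*V_1 - 4 no longer applies, and V_2 = 0.
V_3 = -V_1 - 3*V_2 + 4  [with V_1=-2, V_2=0]  = 6

6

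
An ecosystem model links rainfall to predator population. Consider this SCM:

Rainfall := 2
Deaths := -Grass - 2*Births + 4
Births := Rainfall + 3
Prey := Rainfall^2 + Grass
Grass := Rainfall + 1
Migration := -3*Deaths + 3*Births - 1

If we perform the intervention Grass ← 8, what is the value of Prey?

12

The intervention breaks the incoming arrows to Grass: Grass := Rainfall + 1 no longer applies, and Grass = 8.
Prey = Rainfall^2 + Grass  [with Rainfall=2, Grass=8]  = 12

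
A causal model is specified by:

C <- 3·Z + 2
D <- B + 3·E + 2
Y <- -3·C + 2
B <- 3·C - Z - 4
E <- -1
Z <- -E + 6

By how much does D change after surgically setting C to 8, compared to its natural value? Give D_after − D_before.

-45

The intervention breaks the incoming arrows to C: C <- 3·Z + 2 no longer applies, and C = 8.
Z = -E + 6  [with E=-1]  = 7
B = 3·C - Z - 4  [with C=8, Z=7]  = 13
D = B + 3·E + 2  [with B=13, E=-1]  = 12
Without intervention: Z = -E + 6  [with E=-1]  = 7; C = 3·Z + 2  [with Z=7]  = 23; B = 3·C - Z - 4  [with C=23, Z=7]  = 58; D = B + 3·E + 2  [with B=58, E=-1]  = 57.
Change = 12 − 57 = -45.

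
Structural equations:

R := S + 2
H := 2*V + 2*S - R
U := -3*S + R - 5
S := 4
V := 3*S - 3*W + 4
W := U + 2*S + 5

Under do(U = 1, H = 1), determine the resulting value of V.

-26

The joint intervention fixes U = 1, H = 1, removing each variable's own equation.
W = U + 2*S + 5  [with U=1, S=4]  = 14
V = 3*S - 3*W + 4  [with S=4, W=14]  = -26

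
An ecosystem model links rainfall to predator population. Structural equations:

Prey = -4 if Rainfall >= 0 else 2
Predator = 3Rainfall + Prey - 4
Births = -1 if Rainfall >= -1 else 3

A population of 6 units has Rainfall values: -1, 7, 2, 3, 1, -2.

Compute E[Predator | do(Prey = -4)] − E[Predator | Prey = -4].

-4.75

Every unit gets Prey=-4 under the intervention. Predator values become -11, 13, -2, 1, -5, -14; E[Predator|do(Prey=-4)] = -3.
Conditioning on Prey=-4 selects the 4 unit(s) with Rainfall ∈ {7, 2, 3, 1}. Their Predator values: 13, -2, 1, -5. Mean = 1.75.
Difference = -3 − 1.75 = -4.75.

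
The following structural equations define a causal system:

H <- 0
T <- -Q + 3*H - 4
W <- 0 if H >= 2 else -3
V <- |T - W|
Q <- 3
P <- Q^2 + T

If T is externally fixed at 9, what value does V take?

The intervention breaks the incoming arrows to T: T <- -Q + 3*H - 4 no longer applies, and T = 9.
W = 0 if H >= 2 else -3  [with H=0]  = -3
V = |T - W|  [with T=9, W=-3]  = 12

12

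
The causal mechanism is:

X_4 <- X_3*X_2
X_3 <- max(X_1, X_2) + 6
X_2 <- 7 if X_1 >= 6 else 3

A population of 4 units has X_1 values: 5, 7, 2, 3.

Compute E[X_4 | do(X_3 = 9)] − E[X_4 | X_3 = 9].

9

Every unit gets X_3=9 under the intervention. X_4 values become 27, 63, 27, 27; E[X_4|do(X_3=9)] = 36.
E[X_4|X_3=9] averages over only the 2 units with X_3=9 (X_1 = 2, 3): X_4 = 27, 27, mean 27.
Difference = 36 − 27 = 9.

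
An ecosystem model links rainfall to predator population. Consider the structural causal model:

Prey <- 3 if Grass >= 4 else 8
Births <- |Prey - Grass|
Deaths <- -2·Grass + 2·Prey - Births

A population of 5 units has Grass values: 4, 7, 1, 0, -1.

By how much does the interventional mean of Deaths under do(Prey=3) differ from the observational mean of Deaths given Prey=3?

do(Prey=3) breaks Prey's dependence on Grass. With Prey=3 fixed, Deaths across the units is -3, -12, 2, 3, 4, mean -1.2.
Observing Prey=3 restricts to units where Prey's equation naturally yields 3: Grass ∈ {4, 7}. In that subpopulation Deaths = -3, -12, mean -7.5.
Difference = -1.2 − (-7.5) = 6.3.

6.3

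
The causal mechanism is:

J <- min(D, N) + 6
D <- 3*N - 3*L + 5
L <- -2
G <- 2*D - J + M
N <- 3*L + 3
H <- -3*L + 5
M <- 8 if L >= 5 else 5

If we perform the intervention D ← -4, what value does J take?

2

The intervention breaks the incoming arrows to D: D <- 3*N - 3*L + 5 no longer applies, and D = -4.
N = 3*L + 3  [with L=-2]  = -3
J = min(D, N) + 6  [with D=-4, N=-3]  = 2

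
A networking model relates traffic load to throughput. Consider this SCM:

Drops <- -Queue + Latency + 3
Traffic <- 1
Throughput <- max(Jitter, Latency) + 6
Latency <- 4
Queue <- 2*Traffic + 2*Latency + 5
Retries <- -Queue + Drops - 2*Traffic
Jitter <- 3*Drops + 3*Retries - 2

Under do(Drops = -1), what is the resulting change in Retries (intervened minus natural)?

7

Intervening sets Drops = -1 and removes its equation (Drops <- -Queue + Latency + 3).
Queue = 2*Traffic + 2*Latency + 5  [with Traffic=1, Latency=4]  = 15
Retries = -Queue + Drops - 2*Traffic  [with Queue=15, Drops=-1, Traffic=1]  = -18
Without intervention: Queue = 2*Traffic + 2*Latency + 5  [with Traffic=1, Latency=4]  = 15; Drops = -Queue + Latency + 3  [with Queue=15, Latency=4]  = -8; Retries = -Queue + Drops - 2*Traffic  [with Queue=15, Drops=-8, Traffic=1]  = -25.
Change = -18 − (-25) = 7.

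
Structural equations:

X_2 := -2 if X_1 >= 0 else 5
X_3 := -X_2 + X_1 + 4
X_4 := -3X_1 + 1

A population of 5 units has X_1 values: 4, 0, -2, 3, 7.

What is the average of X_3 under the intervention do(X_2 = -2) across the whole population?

8.4

do(X_2=-2) breaks X_2's dependence on X_1. With X_2=-2 fixed, X_3 across the units is 10, 6, 4, 9, 13, mean 8.4.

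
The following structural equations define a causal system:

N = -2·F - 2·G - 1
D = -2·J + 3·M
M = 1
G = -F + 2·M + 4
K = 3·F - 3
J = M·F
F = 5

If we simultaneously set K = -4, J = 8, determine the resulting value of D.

-13

Setting K = -4, J = 8 by intervention discards those variables' equations.
D = -2·J + 3·M  [with J=8, M=1]  = -13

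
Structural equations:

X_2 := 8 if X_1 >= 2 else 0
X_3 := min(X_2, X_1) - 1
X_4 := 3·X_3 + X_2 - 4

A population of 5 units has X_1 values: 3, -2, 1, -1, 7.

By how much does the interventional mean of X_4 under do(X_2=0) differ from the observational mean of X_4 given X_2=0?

1.2

do(X_2=0) breaks X_2's dependence on X_1. With X_2=0 fixed, X_4 across the units is -7, -13, -7, -10, -7, mean -8.8.
Observing X_2=0 restricts to units where X_2's equation naturally yields 0: X_1 ∈ {-2, 1, -1}. In that subpopulation X_4 = -13, -7, -10, mean -10.
Difference = -8.8 − (-10) = 1.2.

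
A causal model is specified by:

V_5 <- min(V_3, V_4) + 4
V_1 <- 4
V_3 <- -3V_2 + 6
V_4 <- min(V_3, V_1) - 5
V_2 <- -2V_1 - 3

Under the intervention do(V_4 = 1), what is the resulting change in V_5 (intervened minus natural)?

Intervening sets V_4 = 1 and removes its equation (V_4 <- min(V_3, V_1) - 5).
V_2 = -2V_1 - 3  [with V_1=4]  = -11
V_3 = -3V_2 + 6  [with V_2=-11]  = 39
V_5 = min(V_3, V_4) + 4  [with V_3=39, V_4=1]  = 5
Without intervention: V_2 = -2V_1 - 3  [with V_1=4]  = -11; V_3 = -3V_2 + 6  [with V_2=-11]  = 39; V_4 = min(V_3, V_1) - 5  [with V_3=39, V_1=4]  = -1; V_5 = min(V_3, V_4) + 4  [with V_3=39, V_4=-1]  = 3.
Change = 5 − 3 = 2.

2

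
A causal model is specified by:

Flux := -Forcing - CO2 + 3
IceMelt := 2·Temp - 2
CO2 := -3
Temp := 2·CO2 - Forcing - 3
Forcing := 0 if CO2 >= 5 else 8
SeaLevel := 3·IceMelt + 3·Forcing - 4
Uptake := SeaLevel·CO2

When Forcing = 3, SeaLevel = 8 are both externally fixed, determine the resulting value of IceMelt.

The joint intervention fixes Forcing = 3, SeaLevel = 8, removing each variable's own equation.
Temp = 2·CO2 - Forcing - 3  [with CO2=-3, Forcing=3]  = -12
IceMelt = 2·Temp - 2  [with Temp=-12]  = -26

-26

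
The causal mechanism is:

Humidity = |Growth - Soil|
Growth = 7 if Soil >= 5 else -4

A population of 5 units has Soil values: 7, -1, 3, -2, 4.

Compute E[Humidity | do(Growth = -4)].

do(Growth=-4) breaks Growth's dependence on Soil. With Growth=-4 fixed, Humidity across the units is 11, 3, 7, 2, 8, mean 6.2.

6.2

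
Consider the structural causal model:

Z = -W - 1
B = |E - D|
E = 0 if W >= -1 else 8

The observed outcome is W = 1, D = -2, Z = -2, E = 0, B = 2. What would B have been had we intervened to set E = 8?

10

Intervening sets E = 8 and removes its equation (E = 0 if W >= -1 else 8).
B = |E - D|  [with E=8, D=-2]  = 10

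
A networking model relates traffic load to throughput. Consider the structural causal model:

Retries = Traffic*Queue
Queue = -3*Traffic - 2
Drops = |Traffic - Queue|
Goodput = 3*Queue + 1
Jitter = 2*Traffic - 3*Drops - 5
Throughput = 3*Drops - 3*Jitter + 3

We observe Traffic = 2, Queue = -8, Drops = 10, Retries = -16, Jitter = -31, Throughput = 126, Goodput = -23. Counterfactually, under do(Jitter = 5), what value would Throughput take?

The intervention breaks the incoming arrows to Jitter: Jitter = 2*Traffic - 3*Drops - 5 no longer applies, and Jitter = 5.
Queue = -3*Traffic - 2  [with Traffic=2]  = -8
Drops = |Traffic - Queue|  [with Traffic=2, Queue=-8]  = 10
Throughput = 3*Drops - 3*Jitter + 3  [with Drops=10, Jitter=5]  = 18

18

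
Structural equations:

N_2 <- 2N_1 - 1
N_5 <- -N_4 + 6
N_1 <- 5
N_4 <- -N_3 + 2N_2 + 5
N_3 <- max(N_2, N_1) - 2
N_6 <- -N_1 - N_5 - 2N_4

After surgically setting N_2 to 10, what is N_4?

17

Under do(N_2=10), the mechanism N_2 <- 2N_1 - 1 is discarded; N_2 is fixed at 10.
N_3 = max(N_2, N_1) - 2  [with N_2=10, N_1=5]  = 8
N_4 = -N_3 + 2N_2 + 5  [with N_3=8, N_2=10]  = 17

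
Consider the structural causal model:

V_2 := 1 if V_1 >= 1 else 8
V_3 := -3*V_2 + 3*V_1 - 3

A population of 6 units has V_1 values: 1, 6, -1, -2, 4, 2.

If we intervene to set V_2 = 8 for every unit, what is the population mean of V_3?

do(V_2=8) breaks V_2's dependence on V_1. With V_2=8 fixed, V_3 across the units is -24, -9, -30, -33, -15, -21, mean -22.

-22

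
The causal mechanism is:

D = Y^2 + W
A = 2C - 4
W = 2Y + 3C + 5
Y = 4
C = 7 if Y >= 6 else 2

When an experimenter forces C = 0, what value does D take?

29

Under do(C=0), the mechanism C = 7 if Y >= 6 else 2 is discarded; C is fixed at 0.
W = 2Y + 3C + 5  [with Y=4, C=0]  = 13
D = Y^2 + W  [with Y=4, W=13]  = 29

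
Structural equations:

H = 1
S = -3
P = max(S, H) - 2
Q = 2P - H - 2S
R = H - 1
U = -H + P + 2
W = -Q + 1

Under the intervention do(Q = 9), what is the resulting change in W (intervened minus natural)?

The intervention breaks the incoming arrows to Q: Q = 2P - H - 2S no longer applies, and Q = 9.
W = -Q + 1  [with Q=9]  = -8
Without intervention: P = max(S, H) - 2  [with S=-3, H=1]  = -1; Q = 2P - H - 2S  [with P=-1, H=1, S=-3]  = 3; W = -Q + 1  [with Q=3]  = -2.
Change = -8 − (-2) = -6.

-6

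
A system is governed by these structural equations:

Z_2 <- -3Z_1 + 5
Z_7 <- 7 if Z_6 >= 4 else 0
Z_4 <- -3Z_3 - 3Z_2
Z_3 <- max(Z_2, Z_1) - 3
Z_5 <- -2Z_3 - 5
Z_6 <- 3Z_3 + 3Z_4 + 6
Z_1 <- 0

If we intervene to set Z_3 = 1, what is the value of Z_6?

-45

The intervention breaks the incoming arrows to Z_3: Z_3 <- max(Z_2, Z_1) - 3 no longer applies, and Z_3 = 1.
Z_2 = -3Z_1 + 5  [with Z_1=0]  = 5
Z_4 = -3Z_3 - 3Z_2  [with Z_3=1, Z_2=5]  = -18
Z_6 = 3Z_3 + 3Z_4 + 6  [with Z_3=1, Z_4=-18]  = -45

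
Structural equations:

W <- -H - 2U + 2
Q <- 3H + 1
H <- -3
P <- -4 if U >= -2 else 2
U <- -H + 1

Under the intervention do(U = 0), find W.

The intervention breaks the incoming arrows to U: U <- -H + 1 no longer applies, and U = 0.
W = -H - 2U + 2  [with H=-3, U=0]  = 5

5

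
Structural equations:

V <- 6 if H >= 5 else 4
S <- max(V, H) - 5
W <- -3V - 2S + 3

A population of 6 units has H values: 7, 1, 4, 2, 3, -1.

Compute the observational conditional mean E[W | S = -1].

-7

E[W|S=-1] averages over only the 5 units with S=-1 (H = 1, 4, 2, 3, -1): W = -7, -7, -7, -7, -7, mean -7.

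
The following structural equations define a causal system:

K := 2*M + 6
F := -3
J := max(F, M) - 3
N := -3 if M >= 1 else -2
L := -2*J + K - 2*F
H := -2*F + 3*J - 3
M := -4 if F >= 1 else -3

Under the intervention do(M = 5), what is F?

Under do(M=5), the mechanism M := -4 if F >= 1 else -3 is discarded; M is fixed at 5.
F is not downstream of the intervention, so its value is determined by the original equations.

-3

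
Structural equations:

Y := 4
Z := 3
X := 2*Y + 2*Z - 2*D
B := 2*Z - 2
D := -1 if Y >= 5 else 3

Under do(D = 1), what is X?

The intervention breaks the incoming arrows to D: D := -1 if Y >= 5 else 3 no longer applies, and D = 1.
X = 2*Y + 2*Z - 2*D  [with Y=4, Z=3, D=1]  = 12

12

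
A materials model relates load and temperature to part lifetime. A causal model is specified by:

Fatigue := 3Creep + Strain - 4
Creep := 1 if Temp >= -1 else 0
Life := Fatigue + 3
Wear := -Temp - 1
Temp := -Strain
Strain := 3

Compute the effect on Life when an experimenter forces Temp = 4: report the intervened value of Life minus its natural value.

3

Under do(Temp=4), the mechanism Temp := -Strain is discarded; Temp is fixed at 4.
Creep = 1 if Temp >= -1 else 0  [with Temp=4]  = 1
Fatigue = 3Creep + Strain - 4  [with Creep=1, Strain=3]  = 2
Life = Fatigue + 3  [with Fatigue=2]  = 5
Without intervention: Temp = -Strain  [with Strain=3]  = -3; Creep = 1 if Temp >= -1 else 0  [with Temp=-3]  = 0; Fatigue = 3Creep + Strain - 4  [with Creep=0, Strain=3]  = -1; Life = Fatigue + 3  [with Fatigue=-1]  = 2.
Change = 5 − 2 = 3.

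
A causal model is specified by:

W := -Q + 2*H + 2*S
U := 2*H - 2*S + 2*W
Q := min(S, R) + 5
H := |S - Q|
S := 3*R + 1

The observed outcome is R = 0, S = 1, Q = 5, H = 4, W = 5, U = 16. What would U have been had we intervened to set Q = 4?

The intervention breaks the incoming arrows to Q: Q := min(S, R) + 5 no longer applies, and Q = 4.
S = 3*R + 1  [with R=0]  = 1
H = |S - Q|  [with S=1, Q=4]  = 3
W = -Q + 2*H + 2*S  [with Q=4, H=3, S=1]  = 4
U = 2*H - 2*S + 2*W  [with H=3, S=1, W=4]  = 12

12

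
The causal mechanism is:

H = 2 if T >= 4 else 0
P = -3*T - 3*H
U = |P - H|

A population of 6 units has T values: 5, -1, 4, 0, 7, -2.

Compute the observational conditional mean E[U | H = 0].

Conditioning on H=0 selects the 3 unit(s) with T ∈ {-1, 0, -2}. Their U values: 3, 0, 6. Mean = 3.

3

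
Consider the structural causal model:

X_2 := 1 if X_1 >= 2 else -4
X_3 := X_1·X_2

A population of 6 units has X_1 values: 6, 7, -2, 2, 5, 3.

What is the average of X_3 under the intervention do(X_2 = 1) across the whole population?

do(X_2=1) breaks X_2's dependence on X_1. With X_2=1 fixed, X_3 across the units is 6, 7, -2, 2, 5, 3, mean 3.5.

3.5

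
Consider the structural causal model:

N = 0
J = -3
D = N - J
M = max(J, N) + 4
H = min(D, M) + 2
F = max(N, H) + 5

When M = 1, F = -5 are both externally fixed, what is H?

3

Setting M = 1, F = -5 by intervention discards those variables' equations.
D = N - J  [with N=0, J=-3]  = 3
H = min(D, M) + 2  [with D=3, M=1]  = 3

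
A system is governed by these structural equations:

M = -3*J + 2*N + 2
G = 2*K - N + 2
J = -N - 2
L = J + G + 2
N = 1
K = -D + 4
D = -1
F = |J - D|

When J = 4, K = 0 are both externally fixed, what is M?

The joint intervention fixes J = 4, K = 0, removing each variable's own equation.
M = -3*J + 2*N + 2  [with J=4, N=1]  = -8

-8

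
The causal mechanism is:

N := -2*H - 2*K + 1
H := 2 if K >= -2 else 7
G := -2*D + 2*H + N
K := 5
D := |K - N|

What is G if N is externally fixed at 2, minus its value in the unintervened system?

do(N=2) replaces the equation N := -2*H - 2*K + 1 with the constant N = 2.
H = 2 if K >= -2 else 7  [with K=5]  = 2
D = |K - N|  [with K=5, N=2]  = 3
G = -2*D + 2*H + N  [with D=3, H=2, N=2]  = 0
Without intervention: H = 2 if K >= -2 else 7  [with K=5]  = 2; N = -2*H - 2*K + 1  [with H=2, K=5]  = -13; D = |K - N|  [with K=5, N=-13]  = 18; G = -2*D + 2*H + N  [with D=18, H=2, N=-13]  = -45.
Change = 0 − (-45) = 45.

45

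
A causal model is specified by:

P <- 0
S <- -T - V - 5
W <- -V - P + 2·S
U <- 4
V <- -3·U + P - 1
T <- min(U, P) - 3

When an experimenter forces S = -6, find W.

The intervention breaks the incoming arrows to S: S <- -T - V - 5 no longer applies, and S = -6.
V = -3·U + P - 1  [with U=4, P=0]  = -13
W = -V - P + 2·S  [with V=-13, P=0, S=-6]  = 1

1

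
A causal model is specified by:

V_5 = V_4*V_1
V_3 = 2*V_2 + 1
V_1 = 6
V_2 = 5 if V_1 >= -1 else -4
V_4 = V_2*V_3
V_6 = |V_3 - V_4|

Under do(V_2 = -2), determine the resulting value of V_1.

6

Under do(V_2=-2), the mechanism V_2 = 5 if V_1 >= -1 else -4 is discarded; V_2 is fixed at -2.
V_1 is not downstream of the intervention, so its value is determined by the original equations.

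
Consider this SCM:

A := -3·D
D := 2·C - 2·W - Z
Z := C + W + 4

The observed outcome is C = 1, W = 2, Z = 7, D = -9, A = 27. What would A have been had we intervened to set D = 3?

-9

Intervening sets D = 3 and removes its equation (D := 2·C - 2·W - Z).
A = -3·D  [with D=3]  = -9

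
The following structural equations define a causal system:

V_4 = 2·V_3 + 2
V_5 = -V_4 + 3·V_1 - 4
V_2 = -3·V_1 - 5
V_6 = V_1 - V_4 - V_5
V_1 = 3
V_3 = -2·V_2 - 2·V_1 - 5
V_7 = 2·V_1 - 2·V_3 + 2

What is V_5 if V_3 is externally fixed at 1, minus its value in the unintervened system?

do(V_3=1) replaces the equation V_3 = -2·V_2 - 2·V_1 - 5 with the constant V_3 = 1.
V_4 = 2·V_3 + 2  [with V_3=1]  = 4
V_5 = -V_4 + 3·V_1 - 4  [with V_4=4, V_1=3]  = 1
Without intervention: V_2 = -3·V_1 - 5  [with V_1=3]  = -14; V_3 = -2·V_2 - 2·V_1 - 5  [with V_2=-14, V_1=3]  = 17; V_4 = 2·V_3 + 2  [with V_3=17]  = 36; V_5 = -V_4 + 3·V_1 - 4  [with V_4=36, V_1=3]  = -31.
Change = 1 − (-31) = 32.

32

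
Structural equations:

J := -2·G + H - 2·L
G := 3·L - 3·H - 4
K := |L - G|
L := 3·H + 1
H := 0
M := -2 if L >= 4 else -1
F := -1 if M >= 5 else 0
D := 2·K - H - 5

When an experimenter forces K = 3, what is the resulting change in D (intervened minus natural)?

2

Intervening sets K = 3 and removes its equation (K := |L - G|).
D = 2·K - H - 5  [with K=3, H=0]  = 1
Without intervention: L = 3·H + 1  [with H=0]  = 1; G = 3·L - 3·H - 4  [with L=1, H=0]  = -1; K = |L - G|  [with L=1, G=-1]  = 2; D = 2·K - H - 5  [with K=2, H=0]  = -1.
Change = 1 − (-1) = 2.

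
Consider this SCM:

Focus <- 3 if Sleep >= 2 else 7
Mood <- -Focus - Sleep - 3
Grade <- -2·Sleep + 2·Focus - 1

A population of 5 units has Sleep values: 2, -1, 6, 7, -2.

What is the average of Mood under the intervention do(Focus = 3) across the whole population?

do(Focus=3) breaks Focus's dependence on Sleep. With Focus=3 fixed, Mood across the units is -8, -5, -12, -13, -4, mean -8.4.

-8.4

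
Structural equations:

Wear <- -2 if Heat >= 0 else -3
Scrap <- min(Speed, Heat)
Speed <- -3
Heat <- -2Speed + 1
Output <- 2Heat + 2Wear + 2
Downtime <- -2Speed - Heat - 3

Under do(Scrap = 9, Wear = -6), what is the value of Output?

The joint intervention fixes Scrap = 9, Wear = -6, removing each variable's own equation.
Heat = -2Speed + 1  [with Speed=-3]  = 7
Output = 2Heat + 2Wear + 2  [with Heat=7, Wear=-6]  = 4

4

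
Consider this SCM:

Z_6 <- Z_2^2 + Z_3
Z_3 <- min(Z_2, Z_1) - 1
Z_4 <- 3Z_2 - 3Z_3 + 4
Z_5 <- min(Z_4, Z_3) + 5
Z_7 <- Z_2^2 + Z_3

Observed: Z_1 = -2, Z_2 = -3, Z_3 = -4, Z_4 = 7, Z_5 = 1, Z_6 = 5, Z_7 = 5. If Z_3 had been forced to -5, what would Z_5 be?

0

do(Z_3=-5) replaces the equation Z_3 <- min(Z_2, Z_1) - 1 with the constant Z_3 = -5.
Z_4 = 3Z_2 - 3Z_3 + 4  [with Z_2=-3, Z_3=-5]  = 10
Z_5 = min(Z_4, Z_3) + 5  [with Z_4=10, Z_3=-5]  = 0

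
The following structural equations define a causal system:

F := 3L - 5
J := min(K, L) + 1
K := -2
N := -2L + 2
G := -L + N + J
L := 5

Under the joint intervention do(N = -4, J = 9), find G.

The joint intervention fixes N = -4, J = 9, removing each variable's own equation.
G = -L + N + J  [with L=5, N=-4, J=9]  = 0

0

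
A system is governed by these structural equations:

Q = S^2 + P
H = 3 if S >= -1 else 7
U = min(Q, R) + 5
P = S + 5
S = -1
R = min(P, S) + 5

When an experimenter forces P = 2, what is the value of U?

8

do(P=2) replaces the equation P = S + 5 with the constant P = 2.
R = min(P, S) + 5  [with P=2, S=-1]  = 4
Q = S^2 + P  [with S=-1, P=2]  = 3
U = min(Q, R) + 5  [with Q=3, R=4]  = 8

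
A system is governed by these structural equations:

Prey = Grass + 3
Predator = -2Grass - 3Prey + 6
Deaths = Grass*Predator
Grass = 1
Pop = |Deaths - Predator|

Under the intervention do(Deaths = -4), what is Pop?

4

Intervening sets Deaths = -4 and removes its equation (Deaths = Grass*Predator).
Prey = Grass + 3  [with Grass=1]  = 4
Predator = -2Grass - 3Prey + 6  [with Grass=1, Prey=4]  = -8
Pop = |Deaths - Predator|  [with Deaths=-4, Predator=-8]  = 4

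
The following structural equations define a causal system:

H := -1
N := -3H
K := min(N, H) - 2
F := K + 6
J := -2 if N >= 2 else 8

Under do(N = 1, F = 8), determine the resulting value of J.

Setting N = 1, F = 8 by intervention discards those variables' equations.
J = -2 if N >= 2 else 8  [with N=1]  = 8

8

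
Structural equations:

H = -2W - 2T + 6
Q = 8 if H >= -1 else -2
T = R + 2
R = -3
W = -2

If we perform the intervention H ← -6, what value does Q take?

-2

Intervening sets H = -6 and removes its equation (H = -2W - 2T + 6).
Q = 8 if H >= -1 else -2  [with H=-6]  = -2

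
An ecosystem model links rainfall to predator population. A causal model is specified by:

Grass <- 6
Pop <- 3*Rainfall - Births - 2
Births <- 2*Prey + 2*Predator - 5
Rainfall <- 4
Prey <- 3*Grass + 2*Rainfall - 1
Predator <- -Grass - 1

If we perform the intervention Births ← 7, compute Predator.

The intervention breaks the incoming arrows to Births: Births <- 2*Prey + 2*Predator - 5 no longer applies, and Births = 7.
Since Predator is not a descendant of the intervened variable, it is unaffected.
Predator = -Grass - 1  [with Grass=6]  = -7

-7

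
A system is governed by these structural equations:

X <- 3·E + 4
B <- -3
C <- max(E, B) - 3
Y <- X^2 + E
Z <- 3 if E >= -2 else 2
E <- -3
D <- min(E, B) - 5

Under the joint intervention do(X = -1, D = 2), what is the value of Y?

-2

The joint intervention fixes X = -1, D = 2, removing each variable's own equation.
Y = X^2 + E  [with X=-1, E=-3]  = -2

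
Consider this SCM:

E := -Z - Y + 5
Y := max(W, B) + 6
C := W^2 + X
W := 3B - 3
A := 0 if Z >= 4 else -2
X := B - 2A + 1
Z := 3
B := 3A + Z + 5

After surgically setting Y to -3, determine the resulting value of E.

The intervention breaks the incoming arrows to Y: Y := max(W, B) + 6 no longer applies, and Y = -3.
E = -Z - Y + 5  [with Z=3, Y=-3]  = 5

5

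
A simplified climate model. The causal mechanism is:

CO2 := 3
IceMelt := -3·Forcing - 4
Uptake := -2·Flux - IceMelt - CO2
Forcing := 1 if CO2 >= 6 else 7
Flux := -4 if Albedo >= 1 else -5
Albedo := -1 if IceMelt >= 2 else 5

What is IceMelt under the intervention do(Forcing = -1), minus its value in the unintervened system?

24

The intervention breaks the incoming arrows to Forcing: Forcing := 1 if CO2 >= 6 else 7 no longer applies, and Forcing = -1.
IceMelt = -3·Forcing - 4  [with Forcing=-1]  = -1
Without intervention: Forcing = 1 if CO2 >= 6 else 7  [with CO2=3]  = 7; IceMelt = -3·Forcing - 4  [with Forcing=7]  = -25.
Change = -1 − (-25) = 24.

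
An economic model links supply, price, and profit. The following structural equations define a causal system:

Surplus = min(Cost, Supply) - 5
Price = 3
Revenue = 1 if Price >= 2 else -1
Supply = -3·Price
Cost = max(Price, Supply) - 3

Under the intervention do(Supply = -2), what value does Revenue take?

Under do(Supply=-2), the mechanism Supply = -3·Price is discarded; Supply is fixed at -2.
Since Revenue is not a descendant of the intervened variable, it is unaffected.
Revenue = 1 if Price >= 2 else -1  [with Price=3]  = 1

1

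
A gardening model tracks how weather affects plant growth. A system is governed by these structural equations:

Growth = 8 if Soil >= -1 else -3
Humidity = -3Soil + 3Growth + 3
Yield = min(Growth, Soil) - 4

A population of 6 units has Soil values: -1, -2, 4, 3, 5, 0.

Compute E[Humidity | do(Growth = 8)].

do(Growth=8) breaks Growth's dependence on Soil. With Growth=8 fixed, Humidity across the units is 30, 33, 15, 18, 12, 27, mean 22.5.

22.5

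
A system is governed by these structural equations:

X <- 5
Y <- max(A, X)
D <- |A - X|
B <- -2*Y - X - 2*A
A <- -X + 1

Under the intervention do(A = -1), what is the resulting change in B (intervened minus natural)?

do(A=-1) replaces the equation A <- -X + 1 with the constant A = -1.
Y = max(A, X)  [with A=-1, X=5]  = 5
B = -2*Y - X - 2*A  [with Y=5, X=5, A=-1]  = -13
Without intervention: A = -X + 1  [with X=5]  = -4; Y = max(A, X)  [with A=-4, X=5]  = 5; B = -2*Y - X - 2*A  [with Y=5, X=5, A=-4]  = -7.
Change = -13 − (-7) = -6.

-6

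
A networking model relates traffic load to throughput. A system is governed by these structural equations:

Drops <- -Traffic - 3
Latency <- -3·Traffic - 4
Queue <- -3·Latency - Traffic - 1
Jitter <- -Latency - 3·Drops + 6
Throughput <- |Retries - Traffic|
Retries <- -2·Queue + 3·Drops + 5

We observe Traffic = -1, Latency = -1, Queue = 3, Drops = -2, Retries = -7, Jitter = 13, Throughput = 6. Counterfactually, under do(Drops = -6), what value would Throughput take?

The intervention breaks the incoming arrows to Drops: Drops <- -Traffic - 3 no longer applies, and Drops = -6.
Latency = -3·Traffic - 4  [with Traffic=-1]  = -1
Queue = -3·Latency - Traffic - 1  [with Latency=-1, Traffic=-1]  = 3
Retries = -2·Queue + 3·Drops + 5  [with Queue=3, Drops=-6]  = -19
Throughput = |Retries - Traffic|  [with Retries=-19, Traffic=-1]  = 18

18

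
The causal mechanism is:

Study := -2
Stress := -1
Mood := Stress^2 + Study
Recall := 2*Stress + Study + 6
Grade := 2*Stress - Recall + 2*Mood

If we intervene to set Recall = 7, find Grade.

Intervening sets Recall = 7 and removes its equation (Recall := 2*Stress + Study + 6).
Mood = Stress^2 + Study  [with Stress=-1, Study=-2]  = -1
Grade = 2*Stress - Recall + 2*Mood  [with Stress=-1, Recall=7, Mood=-1]  = -11

-11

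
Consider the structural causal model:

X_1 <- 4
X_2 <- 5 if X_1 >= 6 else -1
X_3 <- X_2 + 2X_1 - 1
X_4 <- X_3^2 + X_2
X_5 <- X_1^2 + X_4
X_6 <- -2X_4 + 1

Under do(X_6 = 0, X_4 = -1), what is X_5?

15

Setting X_6 = 0, X_4 = -1 by intervention discards those variables' equations.
X_5 = X_1^2 + X_4  [with X_1=4, X_4=-1]  = 15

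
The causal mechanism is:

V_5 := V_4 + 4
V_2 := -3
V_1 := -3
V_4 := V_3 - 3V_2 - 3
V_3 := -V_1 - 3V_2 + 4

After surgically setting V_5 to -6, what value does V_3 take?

do(V_5=-6) replaces the equation V_5 := V_4 + 4 with the constant V_5 = -6.
V_3 is not downstream of the intervention, so its value is determined by the original equations.
V_3 = -V_1 - 3V_2 + 4  [with V_1=-3, V_2=-3]  = 16

16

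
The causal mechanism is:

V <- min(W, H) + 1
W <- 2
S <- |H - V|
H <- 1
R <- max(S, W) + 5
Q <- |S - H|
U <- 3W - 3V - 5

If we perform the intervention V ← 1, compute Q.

do(V=1) replaces the equation V <- min(W, H) + 1 with the constant V = 1.
S = |H - V|  [with H=1, V=1]  = 0
Q = |S - H|  [with S=0, H=1]  = 1

1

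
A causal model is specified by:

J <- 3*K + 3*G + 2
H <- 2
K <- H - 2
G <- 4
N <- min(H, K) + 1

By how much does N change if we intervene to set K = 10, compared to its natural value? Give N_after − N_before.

2

The intervention breaks the incoming arrows to K: K <- H - 2 no longer applies, and K = 10.
N = min(H, K) + 1  [with H=2, K=10]  = 3
Without intervention: K = H - 2  [with H=2]  = 0; N = min(H, K) + 1  [with H=2, K=0]  = 1.
Change = 3 − 1 = 2.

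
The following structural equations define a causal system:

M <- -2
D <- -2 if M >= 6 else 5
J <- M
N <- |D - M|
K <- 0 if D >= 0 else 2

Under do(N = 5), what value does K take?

0

The intervention breaks the incoming arrows to N: N <- |D - M| no longer applies, and N = 5.
K is not downstream of the intervention, so its value is determined by the original equations.
D = -2 if M >= 6 else 5  [with M=-2]  = 5
K = 0 if D >= 0 else 2  [with D=5]  = 0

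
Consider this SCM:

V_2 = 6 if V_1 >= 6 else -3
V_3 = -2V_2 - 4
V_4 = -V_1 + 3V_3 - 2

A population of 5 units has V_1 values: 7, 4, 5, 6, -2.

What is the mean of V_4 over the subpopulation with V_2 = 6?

-56.5

Conditioning on V_2=6 selects the 2 unit(s) with V_1 ∈ {7, 6}. Their V_4 values: -57, -56. Mean = -56.5.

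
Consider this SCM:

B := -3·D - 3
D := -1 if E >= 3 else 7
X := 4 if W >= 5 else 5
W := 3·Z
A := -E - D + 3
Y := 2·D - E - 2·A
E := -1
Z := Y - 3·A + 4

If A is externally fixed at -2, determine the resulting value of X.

4

The intervention breaks the incoming arrows to A: A := -E - D + 3 no longer applies, and A = -2.
D = -1 if E >= 3 else 7  [with E=-1]  = 7
Y = 2·D - E - 2·A  [with D=7, E=-1, A=-2]  = 19
Z = Y - 3·A + 4  [with Y=19, A=-2]  = 29
W = 3·Z  [with Z=29]  = 87
X = 4 if W >= 5 else 5  [with W=87]  = 4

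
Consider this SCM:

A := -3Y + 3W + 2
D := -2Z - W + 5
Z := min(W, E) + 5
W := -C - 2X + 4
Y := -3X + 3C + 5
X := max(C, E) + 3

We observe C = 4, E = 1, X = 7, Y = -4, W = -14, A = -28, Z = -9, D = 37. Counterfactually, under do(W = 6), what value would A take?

The intervention breaks the incoming arrows to W: W := -C - 2X + 4 no longer applies, and W = 6.
X = max(C, E) + 3  [with C=4, E=1]  = 7
Y = -3X + 3C + 5  [with X=7, C=4]  = -4
A = -3Y + 3W + 2  [with Y=-4, W=6]  = 32

32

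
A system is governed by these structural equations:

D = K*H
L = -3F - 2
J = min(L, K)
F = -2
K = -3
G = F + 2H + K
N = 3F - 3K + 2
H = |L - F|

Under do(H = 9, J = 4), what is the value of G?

13

Setting H = 9, J = 4 by intervention discards those variables' equations.
G = F + 2H + K  [with F=-2, H=9, K=-3]  = 13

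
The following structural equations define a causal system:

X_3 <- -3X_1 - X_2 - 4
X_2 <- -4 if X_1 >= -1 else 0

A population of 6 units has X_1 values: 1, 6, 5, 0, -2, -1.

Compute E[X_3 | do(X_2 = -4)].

-4.5

Every unit gets X_2=-4 under the intervention. X_3 values become -3, -18, -15, 0, 6, 3; E[X_3|do(X_2=-4)] = -4.5.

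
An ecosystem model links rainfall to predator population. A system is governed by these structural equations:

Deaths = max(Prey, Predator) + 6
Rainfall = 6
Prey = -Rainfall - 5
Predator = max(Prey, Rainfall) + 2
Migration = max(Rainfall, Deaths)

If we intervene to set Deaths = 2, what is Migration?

6

Intervening sets Deaths = 2 and removes its equation (Deaths = max(Prey, Predator) + 6).
Migration = max(Rainfall, Deaths)  [with Rainfall=6, Deaths=2]  = 6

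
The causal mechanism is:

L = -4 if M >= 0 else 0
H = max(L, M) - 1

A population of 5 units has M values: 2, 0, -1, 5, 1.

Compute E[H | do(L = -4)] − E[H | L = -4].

The intervention sets L=-4 in all 5 units regardless of M. Recomputing H per unit gives 1, -1, -2, 4, 0; average 0.4.
Observing L=-4 restricts to units where L's equation naturally yields -4: M ∈ {2, 0, 5, 1}. In that subpopulation H = 1, -1, 4, 0, mean 1.
Difference = 0.4 − 1 = -0.6.

-0.6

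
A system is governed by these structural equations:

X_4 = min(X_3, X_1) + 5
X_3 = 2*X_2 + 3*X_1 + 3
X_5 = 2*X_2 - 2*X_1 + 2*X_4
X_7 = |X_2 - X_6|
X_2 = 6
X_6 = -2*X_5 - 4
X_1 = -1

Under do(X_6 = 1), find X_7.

5

Intervening sets X_6 = 1 and removes its equation (X_6 = -2*X_5 - 4).
X_7 = |X_2 - X_6|  [with X_2=6, X_6=1]  = 5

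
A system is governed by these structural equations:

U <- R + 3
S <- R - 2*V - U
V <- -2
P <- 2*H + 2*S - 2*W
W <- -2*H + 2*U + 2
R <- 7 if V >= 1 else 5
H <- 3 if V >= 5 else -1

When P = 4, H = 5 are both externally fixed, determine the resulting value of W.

Under do(P = 4, H = 5), each intervened variable's structural equation is replaced by its fixed value.
R = 7 if V >= 1 else 5  [with V=-2]  = 5
U = R + 3  [with R=5]  = 8
W = -2*H + 2*U + 2  [with H=5, U=8]  = 8

8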